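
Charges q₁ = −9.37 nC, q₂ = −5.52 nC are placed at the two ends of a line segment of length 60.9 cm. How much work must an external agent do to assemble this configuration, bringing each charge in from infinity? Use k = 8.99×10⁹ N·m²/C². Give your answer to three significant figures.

7.64×10⁻⁷ J

The work to assemble the configuration equals its total potential energy, U = Σ kqᵢqⱼ/rᵢⱼ over all pairs.
The separation is r = 0.609 m.
U = (7.64×10⁻⁷) = 7.64×10⁻⁷ J.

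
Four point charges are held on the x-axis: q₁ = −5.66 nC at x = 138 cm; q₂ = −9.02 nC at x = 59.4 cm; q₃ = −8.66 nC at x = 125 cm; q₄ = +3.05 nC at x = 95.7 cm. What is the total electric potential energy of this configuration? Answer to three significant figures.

3.19×10⁻⁶ J

The work to assemble the configuration equals its total potential energy, U = Σ kqᵢqⱼ/rᵢⱼ over all pairs.
Pair separations: r₁₂ = 0.786 m, r₁₃ = 0.130 m, r₁₄ = 0.423 m, r₂₃ = 0.656 m, r₂₄ = 0.363 m, r₃₄ = 0.293 m.
Summing all 6 pair terms gives U = 3.19×10⁻⁶ J.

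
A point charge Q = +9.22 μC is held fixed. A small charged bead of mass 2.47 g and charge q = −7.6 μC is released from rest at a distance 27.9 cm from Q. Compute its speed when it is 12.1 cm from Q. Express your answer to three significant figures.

48.9 m/s

Only the electrostatic force acts, so mechanical energy is conserved: ½mv² = U₁ − U₂ = kQq(1/r₁ − 1/r₂).
U₁ − U₂ = (8.99×10⁹ N·m²/C²)(9.22×10⁻⁶ C)(-7.60×10⁻⁶ C)(1/0.279 − 1/0.121) = 2.95 J.
v = √(2·2.95/2.47×10⁻³) = 48.9 m/s.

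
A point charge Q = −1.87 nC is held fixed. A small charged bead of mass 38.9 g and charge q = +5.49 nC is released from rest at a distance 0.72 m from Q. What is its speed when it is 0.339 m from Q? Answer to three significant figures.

2.72×10⁻³ m/s

Only the electrostatic force acts, so mechanical energy is conserved: ½mv² = U₁ − U₂ = kQq(1/r₁ − 1/r₂).
U₁ − U₂ = (8.99×10⁹ N·m²/C²)(-1.87×10⁻⁹ C)(5.49×10⁻⁹ C)(1/0.720 − 1/0.339) = 1.44×10⁻⁷ J.
v = √(2·1.44×10⁻⁷/0.0389) = 2.72×10⁻³ m/s.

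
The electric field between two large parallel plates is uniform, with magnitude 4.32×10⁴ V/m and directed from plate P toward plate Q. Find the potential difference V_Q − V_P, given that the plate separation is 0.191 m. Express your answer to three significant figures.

In a uniform field, potential decreases in the direction of E: ΔV = −E·d for a displacement d parallel to E.
Going from P to Q is a displacement of 0.191 m along the field, so V_Q − V_P = −Ed = -8250 V.

-8250 V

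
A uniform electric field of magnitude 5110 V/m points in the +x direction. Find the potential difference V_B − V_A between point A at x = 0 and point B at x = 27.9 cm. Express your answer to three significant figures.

-1430 V

In a uniform field, potential decreases in the direction of E: V_B − V_A = −E·Δx.
V_B − V_A = −(5110 V/m)(0.279 m) = -1430 V.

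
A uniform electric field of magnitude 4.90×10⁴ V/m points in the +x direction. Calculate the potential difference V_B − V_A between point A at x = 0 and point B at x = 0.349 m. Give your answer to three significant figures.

-1.71×10⁴ V

In a uniform field, potential decreases in the direction of E: V_B − V_A = −E·Δx.
V_B − V_A = −(4.90×10⁴ V/m)(0.349 m) = -1.71×10⁴ V.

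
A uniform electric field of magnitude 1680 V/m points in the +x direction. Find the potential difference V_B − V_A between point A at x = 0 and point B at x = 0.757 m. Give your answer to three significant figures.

-1270 V

In a uniform field, potential decreases in the direction of E: V_B − V_A = −E·Δx.
V_B − V_A = −(1680 V/m)(0.757 m) = -1270 V.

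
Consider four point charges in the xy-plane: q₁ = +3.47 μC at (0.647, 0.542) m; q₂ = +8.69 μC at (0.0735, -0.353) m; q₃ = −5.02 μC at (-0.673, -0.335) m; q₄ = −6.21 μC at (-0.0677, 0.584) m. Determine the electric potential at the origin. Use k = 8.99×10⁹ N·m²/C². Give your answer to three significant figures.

Electric potential is a scalar, so the contributions from each charge add algebraically: V = Σ kqᵢ/rᵢ.
Distances from the field point to each charge: r₁ = 0.844 m, r₂ = 0.361 m, r₃ = 0.752 m, r₄ = 0.588 m.
V = k[(3.47×10⁻⁶)/(0.844) + (8.69×10⁻⁶)/(0.361) + (-5.02×10⁻⁶)/(0.752) + (-6.21×10⁻⁶)/(0.588)] = 9.86×10⁴ V.

9.86×10⁴ V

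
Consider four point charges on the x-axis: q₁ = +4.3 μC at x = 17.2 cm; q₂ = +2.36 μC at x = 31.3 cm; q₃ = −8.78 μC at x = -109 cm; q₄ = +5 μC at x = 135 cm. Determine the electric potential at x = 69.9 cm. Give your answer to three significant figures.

1.53×10⁵ V

The total potential is the scalar sum of each charge's contribution, V = Σ kqᵢ/rᵢ.
Distances from the field point to each charge: r₁ = 0.527 m, r₂ = 0.386 m, r₃ = 1.79 m, r₄ = 0.651 m.
V = k[(4.30×10⁻⁶)/(0.527) + (2.36×10⁻⁶)/(0.386) + (-8.78×10⁻⁶)/(1.79) + (5.00×10⁻⁶)/(0.651)] = 1.53×10⁵ V.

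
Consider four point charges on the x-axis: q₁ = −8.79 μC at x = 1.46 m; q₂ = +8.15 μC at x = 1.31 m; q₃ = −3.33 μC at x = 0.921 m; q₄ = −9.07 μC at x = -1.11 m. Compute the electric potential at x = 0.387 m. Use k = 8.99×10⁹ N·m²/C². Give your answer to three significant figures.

The total potential is the scalar sum of each charge's contribution, V = Σ kqᵢ/rᵢ.
Distances from the field point to each charge: r₁ = 1.07 m, r₂ = 0.923 m, r₃ = 0.534 m, r₄ = 1.50 m.
V = k[(-8.79×10⁻⁶)/(1.07) + (8.15×10⁻⁶)/(0.923) + (-3.33×10⁻⁶)/(0.534) + (-9.07×10⁻⁶)/(1.50)] = -1.05×10⁵ V.

-1.05×10⁵ V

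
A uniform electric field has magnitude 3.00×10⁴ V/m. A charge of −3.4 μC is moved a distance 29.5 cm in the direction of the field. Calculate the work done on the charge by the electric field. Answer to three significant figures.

-0.0301 J

The potential change for a displacement 29.5 cm in the direction of the field is ΔV = −Ed = -8850 V.
W_field = −qΔV = -0.0301 J.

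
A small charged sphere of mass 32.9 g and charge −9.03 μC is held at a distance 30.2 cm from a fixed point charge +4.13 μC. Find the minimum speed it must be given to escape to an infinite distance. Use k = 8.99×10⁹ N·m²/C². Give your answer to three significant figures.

To just escape, total mechanical energy must reach zero at infinity: ½mv²_min + U = 0, so ½mv²_min = −U = |kQq|/r.
|U| = |kQq|/r = (8.99×10⁹ N·m²/C²)(4.13×10⁻⁶)(9.03×10⁻⁶)/(0.302) = 1.11 J.
v_min = √(2|U|/m) = √(2·1.11/0.0329) = 8.22 m/s.

8.22 m/s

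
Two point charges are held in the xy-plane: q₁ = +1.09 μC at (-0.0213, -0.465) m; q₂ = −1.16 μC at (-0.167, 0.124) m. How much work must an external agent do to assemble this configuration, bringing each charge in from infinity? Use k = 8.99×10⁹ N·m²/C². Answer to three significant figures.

-0.0187 J

The assembly work is the sum of pairwise potential energies, U = Σ_{i<j} kqᵢqⱼ/rᵢⱼ.
Pair separations: r₁₂ = 0.607 m.
U = (-0.0187) = -0.0187 J.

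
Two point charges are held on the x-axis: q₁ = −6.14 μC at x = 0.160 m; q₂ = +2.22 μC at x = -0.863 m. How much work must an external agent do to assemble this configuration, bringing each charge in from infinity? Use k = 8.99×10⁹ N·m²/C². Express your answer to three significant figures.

-0.120 J

The work to assemble the configuration equals its total potential energy, U = Σ kqᵢqⱼ/rᵢⱼ over all pairs.
Pair separations: r₁₂ = 1.02 m.
U = (-0.120) = -0.120 J.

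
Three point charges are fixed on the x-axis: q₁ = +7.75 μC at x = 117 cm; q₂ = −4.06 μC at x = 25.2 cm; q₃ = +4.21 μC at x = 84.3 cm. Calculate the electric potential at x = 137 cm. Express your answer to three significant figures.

3.88×10⁵ V

The total potential is the scalar sum of each charge's contribution, V = Σ kqᵢ/rᵢ.
Distances from the field point to each charge: r₁ = 0.200 m, r₂ = 1.12 m, r₃ = 0.527 m.
V = k[(7.75×10⁻⁶)/(0.200) + (-4.06×10⁻⁶)/(1.12) + (4.21×10⁻⁶)/(0.527)] = 3.88×10⁵ V.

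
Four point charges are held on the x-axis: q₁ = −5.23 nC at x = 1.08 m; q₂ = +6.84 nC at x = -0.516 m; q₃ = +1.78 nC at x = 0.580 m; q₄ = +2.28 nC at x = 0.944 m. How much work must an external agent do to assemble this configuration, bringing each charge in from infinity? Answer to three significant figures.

The assembly work is the sum of pairwise potential energies, U = Σ_{i<j} kqᵢqⱼ/rᵢⱼ.
Pair separations: r₁₂ = 1.60 m, r₁₃ = 0.500 m, r₁₄ = 0.136 m, r₂₃ = 1.10 m, r₂₄ = 1.46 m, r₃₄ = 0.364 m.
Summing all 6 pair terms gives U = -8.61×10⁻⁷ J.

-8.61×10⁻⁷ J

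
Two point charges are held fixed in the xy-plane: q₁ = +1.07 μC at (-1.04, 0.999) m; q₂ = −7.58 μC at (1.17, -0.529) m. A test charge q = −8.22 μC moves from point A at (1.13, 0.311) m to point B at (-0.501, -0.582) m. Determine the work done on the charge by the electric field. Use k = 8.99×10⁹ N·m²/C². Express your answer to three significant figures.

The work done by the electric force is W_field = −ΔU = −q(V_B − V_A) = q(V_A − V_B).
At A: distances to the source charges are 2.28 m, 0.841 m; V_A = Σ kqᵢ/rᵢ = -7.68×10⁴ V.
At B: distances to the source charges are 1.67 m, 1.67 m; V_B = Σ kqᵢ/rᵢ = -3.50×10⁴ V.
ΔV = V_B − V_A = 4.18×10⁴ V.
W_field = −qΔV = −(-8.22×10⁻⁶ C)(4.18×10⁴ V) = 0.344 J.

0.344 J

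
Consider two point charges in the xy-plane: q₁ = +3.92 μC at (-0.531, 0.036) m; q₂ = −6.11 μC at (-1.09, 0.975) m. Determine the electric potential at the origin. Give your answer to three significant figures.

The total potential is the scalar sum of each charge's contribution, V = Σ kqᵢ/rᵢ.
Distances from the field point to each charge: r₁ = 0.532 m, r₂ = 1.46 m.
V = k[(3.92×10⁻⁶)/(0.532) + (-6.11×10⁻⁶)/(1.46)] = 2.87×10⁴ V.

2.87×10⁴ V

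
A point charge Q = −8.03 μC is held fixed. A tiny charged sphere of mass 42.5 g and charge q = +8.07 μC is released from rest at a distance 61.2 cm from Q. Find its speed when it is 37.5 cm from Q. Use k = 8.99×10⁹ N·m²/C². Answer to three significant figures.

Only the electrostatic force acts, so mechanical energy is conserved: ½mv² = U₁ − U₂ = kQq(1/r₁ − 1/r₂).
U₁ − U₂ = (8.99×10⁹ N·m²/C²)(-8.03×10⁻⁶ C)(8.07×10⁻⁶ C)(1/0.612 − 1/0.375) = 0.602 J.
v = √(2·0.602/0.0425) = 5.32 m/s.

5.32 m/s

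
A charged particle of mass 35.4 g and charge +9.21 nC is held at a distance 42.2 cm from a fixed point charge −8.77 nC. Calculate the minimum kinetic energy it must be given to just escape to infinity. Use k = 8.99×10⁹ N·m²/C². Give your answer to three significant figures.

1.72×10⁻⁶ J

To just escape, total mechanical energy must reach zero at infinity: ½mv²_min + U = 0, so ½mv²_min = −U = |kQq|/r.
|U| = |kQq|/r = (8.99×10⁹ N·m²/C²)(8.77×10⁻⁹)(9.21×10⁻⁹)/(0.422) = 1.72×10⁻⁶ J.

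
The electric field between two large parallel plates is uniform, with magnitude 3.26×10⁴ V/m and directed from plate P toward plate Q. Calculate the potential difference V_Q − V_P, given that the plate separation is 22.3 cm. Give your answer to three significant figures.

In a uniform field, potential decreases in the direction of E: ΔV = −E·d for a displacement d parallel to E.
Going from P to Q is a displacement of 22.3 cm along the field, so V_Q − V_P = −Ed = -7270 V.

-7270 V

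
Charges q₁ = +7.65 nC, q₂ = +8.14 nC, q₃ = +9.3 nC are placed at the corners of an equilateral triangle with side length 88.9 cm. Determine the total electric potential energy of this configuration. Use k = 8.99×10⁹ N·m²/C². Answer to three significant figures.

The assembly work is the sum of pairwise potential energies, U = Σ_{i<j} kqᵢqⱼ/rᵢⱼ.
All three pair separations equal the side length, 0.889 m.
U = (6.30×10⁻⁷) + (7.19×10⁻⁷) + (7.66×10⁻⁷) = 2.11×10⁻⁶ J.

2.11×10⁻⁶ J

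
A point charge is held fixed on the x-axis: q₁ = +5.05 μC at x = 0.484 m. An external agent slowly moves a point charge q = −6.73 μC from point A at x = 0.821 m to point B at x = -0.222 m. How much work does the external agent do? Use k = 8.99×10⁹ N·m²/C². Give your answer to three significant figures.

For quasistatic motion the external work equals the change in potential energy: W_ext = qΔV = q(V_B − V_A).
At A: distance to the source charge is 0.337 m; V_A = kq₁/r = 1.35×10⁵ V.
At B: distance to the source charge is 0.706 m; V_B = kq₁/r = 6.43×10⁴ V.
ΔV = V_B − V_A = -7.04×10⁴ V.
W_ext = qΔV = (-6.73×10⁻⁶ C)(-7.04×10⁴ V) = 0.474 J.

0.474 J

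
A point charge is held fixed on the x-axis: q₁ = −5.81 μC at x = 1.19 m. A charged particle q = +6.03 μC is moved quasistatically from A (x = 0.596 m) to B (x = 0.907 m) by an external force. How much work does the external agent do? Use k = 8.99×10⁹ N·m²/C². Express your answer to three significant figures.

For quasistatic motion the external work equals the change in potential energy: W_ext = qΔV = q(V_B − V_A).
At A: distance to the source charge is 0.594 m; V_A = kq₁/r = -8.79×10⁴ V.
At B: distance to the source charge is 0.283 m; V_B = kq₁/r = -1.85×10⁵ V.
ΔV = V_B − V_A = -9.66×10⁴ V.
W_ext = qΔV = (6.03×10⁻⁶ C)(-9.66×10⁴ V) = -0.583 J.

-0.583 J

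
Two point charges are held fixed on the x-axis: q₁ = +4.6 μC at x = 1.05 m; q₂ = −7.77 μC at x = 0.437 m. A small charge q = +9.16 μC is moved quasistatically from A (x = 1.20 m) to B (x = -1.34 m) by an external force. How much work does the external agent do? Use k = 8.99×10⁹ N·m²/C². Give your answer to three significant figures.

-1.89 J

For quasistatic motion the external work equals the change in potential energy: W_ext = qΔV = q(V_B − V_A).
At A: distances to the source charges are 0.150 m, 0.763 m; V_A = Σ kqᵢ/rᵢ = 1.84×10⁵ V.
At B: distances to the source charges are 2.39 m, 1.78 m; V_B = Σ kqᵢ/rᵢ = -2.20×10⁴ V.
ΔV = V_B − V_A = -2.06×10⁵ V.
W_ext = qΔV = (9.16×10⁻⁶ C)(-2.06×10⁵ V) = -1.89 J.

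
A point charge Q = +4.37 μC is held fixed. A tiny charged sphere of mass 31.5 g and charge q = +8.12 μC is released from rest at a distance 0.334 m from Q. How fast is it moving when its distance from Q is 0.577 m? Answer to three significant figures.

5.05 m/s

Only the electrostatic force acts, so mechanical energy is conserved: ½mv² = U₁ − U₂ = kQq(1/r₁ − 1/r₂).
U₁ − U₂ = (8.99×10⁹ N·m²/C²)(4.37×10⁻⁶ C)(8.12×10⁻⁶ C)(1/0.334 − 1/0.577) = 0.402 J.
v = √(2·0.402/0.0315) = 5.05 m/s.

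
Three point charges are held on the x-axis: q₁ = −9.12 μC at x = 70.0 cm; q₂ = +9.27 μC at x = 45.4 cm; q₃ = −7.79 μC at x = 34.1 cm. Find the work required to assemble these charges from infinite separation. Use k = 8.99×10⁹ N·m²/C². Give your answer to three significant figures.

The work to assemble the configuration equals its total potential energy, U = Σ kqᵢqⱼ/rᵢⱼ over all pairs.
Pair separations: r₁₂ = 0.246 m, r₁₃ = 0.359 m, r₂₃ = 0.113 m.
U = (-3.09) + (1.78) + (-5.75) = -7.06 J.

-7.06 J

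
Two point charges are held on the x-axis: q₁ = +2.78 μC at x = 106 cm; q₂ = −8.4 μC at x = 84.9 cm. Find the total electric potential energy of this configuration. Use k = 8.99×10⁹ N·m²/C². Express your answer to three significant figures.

The work to assemble the configuration equals its total potential energy, U = Σ kqᵢqⱼ/rᵢⱼ over all pairs.
Pair separations: r₁₂ = 0.211 m.
U = (-0.995) = -0.995 J.

-0.995 J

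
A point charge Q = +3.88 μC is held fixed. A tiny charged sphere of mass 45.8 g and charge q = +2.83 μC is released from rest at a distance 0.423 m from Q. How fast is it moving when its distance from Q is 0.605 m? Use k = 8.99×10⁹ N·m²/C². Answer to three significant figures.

1.75 m/s

Only the electrostatic force acts, so mechanical energy is conserved: ½mv² = U₁ − U₂ = kQq(1/r₁ − 1/r₂).
U₁ − U₂ = (8.99×10⁹ N·m²/C²)(3.88×10⁻⁶ C)(2.83×10⁻⁶ C)(1/0.423 − 1/0.605) = 0.0702 J.
v = √(2·0.0702/0.0458) = 1.75 m/s.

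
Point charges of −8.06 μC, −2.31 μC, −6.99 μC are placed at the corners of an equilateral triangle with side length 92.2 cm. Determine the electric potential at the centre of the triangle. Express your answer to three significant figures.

Electric potential is a scalar, so the contributions from each charge add algebraically: V = Σ kqᵢ/rᵢ.
The distance from each vertex to the centroid is a/√3 = 0.532 m.
V = k[(-8.06×10⁻⁶)/(0.532) + (-2.31×10⁻⁶)/(0.532) + (-6.99×10⁻⁶)/(0.532)] = -2.93×10⁵ V.

-2.93×10⁵ V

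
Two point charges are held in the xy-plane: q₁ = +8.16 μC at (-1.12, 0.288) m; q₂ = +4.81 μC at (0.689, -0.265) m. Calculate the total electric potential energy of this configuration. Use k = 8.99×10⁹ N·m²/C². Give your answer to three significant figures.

0.187 J

The work to assemble the configuration equals its total potential energy, U = Σ kqᵢqⱼ/rᵢⱼ over all pairs.
Pair separations: r₁₂ = 1.89 m.
U = (0.187) = 0.187 J.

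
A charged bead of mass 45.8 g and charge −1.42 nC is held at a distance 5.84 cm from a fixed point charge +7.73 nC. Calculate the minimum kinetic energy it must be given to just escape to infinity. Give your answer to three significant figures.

1.69×10⁻⁶ J

To just escape, total mechanical energy must reach zero at infinity: ½mv²_min + U = 0, so ½mv²_min = −U = |kQq|/r.
|U| = |kQq|/r = (8.99×10⁹ N·m²/C²)(7.73×10⁻⁹)(1.42×10⁻⁹)/(0.0584) = 1.69×10⁻⁶ J.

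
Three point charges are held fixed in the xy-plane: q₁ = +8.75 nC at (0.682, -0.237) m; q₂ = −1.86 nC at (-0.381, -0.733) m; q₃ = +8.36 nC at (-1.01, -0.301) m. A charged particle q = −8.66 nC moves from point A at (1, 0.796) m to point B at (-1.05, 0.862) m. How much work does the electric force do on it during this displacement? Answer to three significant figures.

The work done by the electric force is W_field = −ΔU = −q(V_B − V_A) = q(V_A − V_B).
At A: distances to the source charges are 1.08 m, 2.06 m, 2.29 m; V_A = Σ kqᵢ/rᵢ = 97.5 V.
At B: distances to the source charges are 2.05 m, 1.73 m, 1.16 m; V_B = Σ kqᵢ/rᵢ = 93.3 V.
ΔV = V_B − V_A = -4.22 V.
W_field = −qΔV = −(-8.66×10⁻⁹ C)(-4.22 V) = -3.65×10⁻⁸ J.

-3.65×10⁻⁸ J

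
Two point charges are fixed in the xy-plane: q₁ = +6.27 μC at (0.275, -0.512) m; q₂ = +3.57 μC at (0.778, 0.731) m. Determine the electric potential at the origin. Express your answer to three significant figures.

Electric potential is a scalar, so the contributions from each charge add algebraically: V = Σ kqᵢ/rᵢ.
Distances from the field point to each charge: r₁ = 0.581 m, r₂ = 1.07 m.
V = k[(6.27×10⁻⁶)/(0.581) + (3.57×10⁻⁶)/(1.07)] = 1.27×10⁵ V.

1.27×10⁵ V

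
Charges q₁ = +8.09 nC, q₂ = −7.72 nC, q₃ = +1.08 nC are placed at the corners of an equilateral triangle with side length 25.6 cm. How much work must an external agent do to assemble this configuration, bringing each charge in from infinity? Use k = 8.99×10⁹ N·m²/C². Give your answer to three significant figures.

The assembly work is the sum of pairwise potential energies, U = Σ_{i<j} kqᵢqⱼ/rᵢⱼ.
All three pair separations equal the side length, 0.256 m.
U = (-2.19×10⁻⁶) + (3.07×10⁻⁷) + (-2.93×10⁻⁷) = -2.18×10⁻⁶ J.

-2.18×10⁻⁶ J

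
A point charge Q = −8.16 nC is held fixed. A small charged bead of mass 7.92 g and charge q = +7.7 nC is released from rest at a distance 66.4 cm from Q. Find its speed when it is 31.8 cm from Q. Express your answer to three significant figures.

0.0153 m/s

Only the electrostatic force acts, so mechanical energy is conserved: ½mv² = U₁ − U₂ = kQq(1/r₁ − 1/r₂).
U₁ − U₂ = (8.99×10⁹ N·m²/C²)(-8.16×10⁻⁹ C)(7.70×10⁻⁹ C)(1/0.664 − 1/0.318) = 9.26×10⁻⁷ J.
v = √(2·9.26×10⁻⁷/7.92×10⁻³) = 0.0153 m/s.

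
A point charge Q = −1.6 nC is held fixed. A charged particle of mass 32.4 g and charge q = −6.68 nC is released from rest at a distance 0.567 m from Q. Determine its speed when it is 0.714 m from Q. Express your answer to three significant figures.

Only the electrostatic force acts, so mechanical energy is conserved: ½mv² = U₁ − U₂ = kQq(1/r₁ − 1/r₂).
U₁ − U₂ = (8.99×10⁹ N·m²/C²)(-1.60×10⁻⁹ C)(-6.68×10⁻⁹ C)(1/0.567 − 1/0.714) = 3.49×10⁻⁸ J.
v = √(2·3.49×10⁻⁸/0.0324) = 1.47×10⁻³ m/s.

1.47×10⁻³ m/s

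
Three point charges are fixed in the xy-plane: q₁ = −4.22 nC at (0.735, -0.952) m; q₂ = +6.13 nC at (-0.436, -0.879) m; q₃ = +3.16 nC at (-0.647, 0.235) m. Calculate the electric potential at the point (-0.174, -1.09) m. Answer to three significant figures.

The total potential is the scalar sum of each charge's contribution, V = Σ kqᵢ/rᵢ.
Distances from the field point to each charge: r₁ = 0.919 m, r₂ = 0.336 m, r₃ = 1.41 m.
V = k[(-4.22×10⁻⁹)/(0.919) + (6.13×10⁻⁹)/(0.336) + (3.16×10⁻⁹)/(1.41)] = 143 V.

143 V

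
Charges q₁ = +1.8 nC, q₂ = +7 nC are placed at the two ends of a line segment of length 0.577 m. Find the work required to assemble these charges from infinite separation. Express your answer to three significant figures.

1.96×10⁻⁷ J

The assembly work is the sum of pairwise potential energies, U = Σ_{i<j} kqᵢqⱼ/rᵢⱼ.
The separation is r = 0.577 m.
U = (1.96×10⁻⁷) = 1.96×10⁻⁷ J.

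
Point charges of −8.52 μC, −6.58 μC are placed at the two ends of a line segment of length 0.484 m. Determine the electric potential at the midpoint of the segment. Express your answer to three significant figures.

Electric potential is a scalar, so the contributions from each charge add algebraically: V = Σ kqᵢ/rᵢ.
Each charge is 0.242 m from the midpoint.
V = k[(-8.52×10⁻⁶)/(0.242) + (-6.58×10⁻⁶)/(0.242)] = -5.61×10⁵ V.

-5.61×10⁵ V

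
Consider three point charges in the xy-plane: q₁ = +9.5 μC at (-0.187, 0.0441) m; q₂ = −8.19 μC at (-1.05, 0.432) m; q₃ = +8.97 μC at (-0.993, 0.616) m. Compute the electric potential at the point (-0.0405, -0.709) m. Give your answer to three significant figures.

Electric potential is a scalar, so the contributions from each charge add algebraically: V = Σ kqᵢ/rᵢ.
Distances from the field point to each charge: r₁ = 0.767 m, r₂ = 1.52 m, r₃ = 1.63 m.
V = k[(9.50×10⁻⁶)/(0.767) + (-8.19×10⁻⁶)/(1.52) + (8.97×10⁻⁶)/(1.63)] = 1.12×10⁵ V.

1.12×10⁵ V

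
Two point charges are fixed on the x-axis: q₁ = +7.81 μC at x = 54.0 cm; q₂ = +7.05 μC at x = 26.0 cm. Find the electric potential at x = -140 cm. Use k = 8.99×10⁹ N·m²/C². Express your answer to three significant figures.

7.44×10⁴ V

The total potential is the scalar sum of each charge's contribution, V = Σ kqᵢ/rᵢ.
Distances from the field point to each charge: r₁ = 1.94 m, r₂ = 1.66 m.
V = k[(7.81×10⁻⁶)/(1.94) + (7.05×10⁻⁶)/(1.66)] = 7.44×10⁴ V.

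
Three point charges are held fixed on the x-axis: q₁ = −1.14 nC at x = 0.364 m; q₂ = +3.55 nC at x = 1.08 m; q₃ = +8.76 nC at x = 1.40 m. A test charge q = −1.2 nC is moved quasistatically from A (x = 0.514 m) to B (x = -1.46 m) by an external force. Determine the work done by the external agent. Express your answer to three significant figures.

For quasistatic motion the external work equals the change in potential energy: W_ext = qΔV = q(V_B − V_A).
At A: distances to the source charges are 0.150 m, 0.566 m, 0.886 m; V_A = Σ kqᵢ/rᵢ = 76.9 V.
At B: distances to the source charges are 1.82 m, 2.54 m, 2.86 m; V_B = Σ kqᵢ/rᵢ = 34.5 V.
ΔV = V_B − V_A = -42.5 V.
W_ext = qΔV = (-1.20×10⁻⁹ C)(-42.5 V) = 5.10×10⁻⁸ J.

5.10×10⁻⁸ J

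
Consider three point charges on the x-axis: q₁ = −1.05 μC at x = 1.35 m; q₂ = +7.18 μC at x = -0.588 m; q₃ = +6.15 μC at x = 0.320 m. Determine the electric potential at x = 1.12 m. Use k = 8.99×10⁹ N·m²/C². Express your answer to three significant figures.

6.59×10⁴ V

Electric potential is a scalar, so the contributions from each charge add algebraically: V = Σ kqᵢ/rᵢ.
Distances from the field point to each charge: r₁ = 0.230 m, r₂ = 1.71 m, r₃ = 0.800 m.
V = k[(-1.05×10⁻⁶)/(0.230) + (7.18×10⁻⁶)/(1.71) + (6.15×10⁻⁶)/(0.800)] = 6.59×10⁴ V.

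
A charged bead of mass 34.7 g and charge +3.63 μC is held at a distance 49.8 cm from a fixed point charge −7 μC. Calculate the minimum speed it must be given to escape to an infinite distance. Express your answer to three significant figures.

5.14 m/s

To just escape, total mechanical energy must reach zero at infinity: ½mv²_min + U = 0, so ½mv²_min = −U = |kQq|/r.
|U| = |kQq|/r = (8.99×10⁹ N·m²/C²)(7.00×10⁻⁶)(3.63×10⁻⁶)/(0.498) = 0.459 J.
v_min = √(2|U|/m) = √(2·0.459/0.0347) = 5.14 m/s.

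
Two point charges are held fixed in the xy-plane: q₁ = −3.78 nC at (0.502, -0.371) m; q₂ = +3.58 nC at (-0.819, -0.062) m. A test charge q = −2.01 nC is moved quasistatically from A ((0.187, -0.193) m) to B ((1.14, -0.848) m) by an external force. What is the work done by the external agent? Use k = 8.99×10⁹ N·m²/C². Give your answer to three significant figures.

-6.99×10⁻⁸ J

For quasistatic motion the external work equals the change in potential energy: W_ext = qΔV = q(V_B − V_A).
At A: distances to the source charges are 0.362 m, 1.01 m; V_A = Σ kqᵢ/rᵢ = -62.2 V.
At B: distances to the source charges are 0.797 m, 2.11 m; V_B = Σ kqᵢ/rᵢ = -27.4 V.
ΔV = V_B − V_A = 34.8 V.
W_ext = qΔV = (-2.01×10⁻⁹ C)(34.8 V) = -6.99×10⁻⁸ J.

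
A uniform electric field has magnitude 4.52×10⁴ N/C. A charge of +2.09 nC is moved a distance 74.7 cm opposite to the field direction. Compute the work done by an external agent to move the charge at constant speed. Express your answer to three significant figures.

7.06×10⁻⁵ J

The potential change for a displacement 74.7 cm opposite to the field direction is ΔV = +Ed = 3.38×10⁴ V.
W_ext = qΔV = 7.06×10⁻⁵ J.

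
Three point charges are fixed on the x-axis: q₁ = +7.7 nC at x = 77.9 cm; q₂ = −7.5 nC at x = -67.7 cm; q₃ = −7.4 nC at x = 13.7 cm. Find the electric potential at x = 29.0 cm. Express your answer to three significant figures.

The total potential is the scalar sum of each charge's contribution, V = Σ kqᵢ/rᵢ.
Distances from the field point to each charge: r₁ = 0.489 m, r₂ = 0.967 m, r₃ = 0.153 m.
V = k[(7.70×10⁻⁹)/(0.489) + (-7.50×10⁻⁹)/(0.967) + (-7.40×10⁻⁹)/(0.153)] = -363 V.

-363 V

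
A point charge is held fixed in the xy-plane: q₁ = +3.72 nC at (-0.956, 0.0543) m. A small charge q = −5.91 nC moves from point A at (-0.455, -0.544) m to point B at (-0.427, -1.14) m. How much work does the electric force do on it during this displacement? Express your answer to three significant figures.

-1.02×10⁻⁷ J

The work done by the electric force is W_field = −ΔU = −q(V_B − V_A) = q(V_A − V_B).
At A: distance to the source charge is 0.780 m; V_A = kq₁/r = 42.9 V.
At B: distance to the source charge is 1.31 m; V_B = kq₁/r = 25.6 V.
ΔV = V_B − V_A = -17.3 V.
W_field = −qΔV = −(-5.91×10⁻⁹ C)(-17.3 V) = -1.02×10⁻⁷ J.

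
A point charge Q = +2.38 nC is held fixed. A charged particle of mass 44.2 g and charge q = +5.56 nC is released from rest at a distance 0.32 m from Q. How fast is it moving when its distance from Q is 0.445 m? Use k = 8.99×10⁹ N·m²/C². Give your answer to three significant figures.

2.17×10⁻³ m/s

Only the electrostatic force acts, so mechanical energy is conserved: ½mv² = U₁ − U₂ = kQq(1/r₁ − 1/r₂).
U₁ − U₂ = (8.99×10⁹ N·m²/C²)(2.38×10⁻⁹ C)(5.56×10⁻⁹ C)(1/0.320 − 1/0.445) = 1.04×10⁻⁷ J.
v = √(2·1.04×10⁻⁷/0.0442) = 2.17×10⁻³ m/s.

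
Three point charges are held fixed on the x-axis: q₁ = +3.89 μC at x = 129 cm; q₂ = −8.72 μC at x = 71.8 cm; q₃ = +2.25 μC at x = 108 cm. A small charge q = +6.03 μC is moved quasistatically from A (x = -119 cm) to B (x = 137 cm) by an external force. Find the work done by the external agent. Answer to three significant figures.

2.44 J

For quasistatic motion the external work equals the change in potential energy: W_ext = qΔV = q(V_B − V_A).
At A: distances to the source charges are 2.48 m, 1.91 m, 2.27 m; V_A = Σ kqᵢ/rᵢ = -1.81×10⁴ V.
At B: distances to the source charges are 0.0800 m, 0.652 m, 0.290 m; V_B = Σ kqᵢ/rᵢ = 3.87×10⁵ V.
ΔV = V_B − V_A = 4.05×10⁵ V.
W_ext = qΔV = (6.03×10⁻⁶ C)(4.05×10⁵ V) = 2.44 J.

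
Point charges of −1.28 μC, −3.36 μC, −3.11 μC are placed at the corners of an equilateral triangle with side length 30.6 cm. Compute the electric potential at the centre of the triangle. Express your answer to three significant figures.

-3.94×10⁵ V

The total potential is the scalar sum of each charge's contribution, V = Σ kqᵢ/rᵢ.
The distance from each vertex to the centroid is a/√3 = 0.177 m.
V = k[(-1.28×10⁻⁶)/(0.177) + (-3.36×10⁻⁶)/(0.177) + (-3.11×10⁻⁶)/(0.177)] = -3.94×10⁵ V.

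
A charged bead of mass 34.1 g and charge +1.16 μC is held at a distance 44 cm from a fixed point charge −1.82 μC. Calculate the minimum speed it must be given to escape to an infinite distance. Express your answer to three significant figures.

To just escape, total mechanical energy must reach zero at infinity: ½mv²_min + U = 0, so ½mv²_min = −U = |kQq|/r.
|U| = |kQq|/r = (8.99×10⁹ N·m²/C²)(1.82×10⁻⁶)(1.16×10⁻⁶)/(0.440) = 0.0431 J.
v_min = √(2|U|/m) = √(2·0.0431/0.0341) = 1.59 m/s.

1.59 m/s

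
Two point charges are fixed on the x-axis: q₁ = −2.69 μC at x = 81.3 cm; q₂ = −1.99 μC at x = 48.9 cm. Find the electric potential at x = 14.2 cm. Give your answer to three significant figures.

-8.76×10⁴ V

The total potential is the scalar sum of each charge's contribution, V = Σ kqᵢ/rᵢ.
Distances from the field point to each charge: r₁ = 0.671 m, r₂ = 0.347 m.
V = k[(-2.69×10⁻⁶)/(0.671) + (-1.99×10⁻⁶)/(0.347)] = -8.76×10⁴ V.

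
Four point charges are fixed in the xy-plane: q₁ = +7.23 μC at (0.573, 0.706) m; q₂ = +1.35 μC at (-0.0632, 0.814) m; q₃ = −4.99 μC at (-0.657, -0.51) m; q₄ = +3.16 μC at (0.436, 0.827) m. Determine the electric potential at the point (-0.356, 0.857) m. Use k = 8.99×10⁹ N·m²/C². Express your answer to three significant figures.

1.14×10⁵ V

Electric potential is a scalar, so the contributions from each charge add algebraically: V = Σ kqᵢ/rᵢ.
Distances from the field point to each charge: r₁ = 0.941 m, r₂ = 0.296 m, r₃ = 1.40 m, r₄ = 0.793 m.
V = k[(7.23×10⁻⁶)/(0.941) + (1.35×10⁻⁶)/(0.296) + (-4.99×10⁻⁶)/(1.40) + (3.16×10⁻⁶)/(0.793)] = 1.14×10⁵ V.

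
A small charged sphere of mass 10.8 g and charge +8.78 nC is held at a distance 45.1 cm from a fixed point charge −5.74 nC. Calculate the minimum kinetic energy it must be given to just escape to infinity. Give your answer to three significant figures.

1.00×10⁻⁶ J

To just escape, total mechanical energy must reach zero at infinity: ½mv²_min + U = 0, so ½mv²_min = −U = |kQq|/r.
|U| = |kQq|/r = (8.99×10⁹ N·m²/C²)(5.74×10⁻⁹)(8.78×10⁻⁹)/(0.451) = 1.00×10⁻⁶ J.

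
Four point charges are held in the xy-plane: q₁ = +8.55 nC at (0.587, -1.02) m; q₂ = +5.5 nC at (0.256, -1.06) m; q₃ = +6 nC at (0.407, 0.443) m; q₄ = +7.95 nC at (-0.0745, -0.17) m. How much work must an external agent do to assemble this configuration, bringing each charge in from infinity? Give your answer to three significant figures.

3.31×10⁻⁶ J

The assembly work is the sum of pairwise potential energies, U = Σ_{i<j} kqᵢqⱼ/rᵢⱼ.
Pair separations: r₁₂ = 0.333 m, r₁₃ = 1.47 m, r₁₄ = 1.08 m, r₂₃ = 1.51 m, r₂₄ = 0.949 m, r₃₄ = 0.779 m.
Summing all 6 pair terms gives U = 3.31×10⁻⁶ J.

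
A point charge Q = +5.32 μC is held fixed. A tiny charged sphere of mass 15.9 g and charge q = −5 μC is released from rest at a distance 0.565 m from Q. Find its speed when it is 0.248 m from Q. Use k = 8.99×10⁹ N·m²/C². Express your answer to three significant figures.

Only the electrostatic force acts, so mechanical energy is conserved: ½mv² = U₁ − U₂ = kQq(1/r₁ − 1/r₂).
U₁ − U₂ = (8.99×10⁹ N·m²/C²)(5.32×10⁻⁶ C)(-5.00×10⁻⁶ C)(1/0.565 − 1/0.248) = 0.541 J.
v = √(2·0.541/0.0159) = 8.25 m/s.

8.25 m/s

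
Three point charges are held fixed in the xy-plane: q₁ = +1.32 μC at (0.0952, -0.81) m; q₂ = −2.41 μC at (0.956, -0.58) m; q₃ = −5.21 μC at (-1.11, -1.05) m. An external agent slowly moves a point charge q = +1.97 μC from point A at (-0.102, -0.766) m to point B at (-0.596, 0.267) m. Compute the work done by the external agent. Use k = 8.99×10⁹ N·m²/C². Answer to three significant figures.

-0.0590 J

For quasistatic motion the external work equals the change in potential energy: W_ext = qΔV = q(V_B − V_A).
At A: distances to the source charges are 0.202 m, 1.07 m, 1.05 m; V_A = Σ kqᵢ/rᵢ = -6160 V.
At B: distances to the source charges are 1.28 m, 1.77 m, 1.41 m; V_B = Σ kqᵢ/rᵢ = -3.61×10⁴ V.
ΔV = V_B − V_A = -2.99×10⁴ V.
W_ext = qΔV = (1.97×10⁻⁶ C)(-2.99×10⁴ V) = -0.0590 J.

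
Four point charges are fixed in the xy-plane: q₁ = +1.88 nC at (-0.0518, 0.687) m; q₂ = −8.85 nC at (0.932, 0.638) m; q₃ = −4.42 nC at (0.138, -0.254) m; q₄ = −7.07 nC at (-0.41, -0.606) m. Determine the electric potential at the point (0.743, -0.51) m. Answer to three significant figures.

-172 V

Electric potential is a scalar, so the contributions from each charge add algebraically: V = Σ kqᵢ/rᵢ.
Distances from the field point to each charge: r₁ = 1.44 m, r₂ = 1.16 m, r₃ = 0.657 m, r₄ = 1.16 m.
V = k[(1.88×10⁻⁹)/(1.44) + (-8.85×10⁻⁹)/(1.16) + (-4.42×10⁻⁹)/(0.657) + (-7.07×10⁻⁹)/(1.16)] = -172 V.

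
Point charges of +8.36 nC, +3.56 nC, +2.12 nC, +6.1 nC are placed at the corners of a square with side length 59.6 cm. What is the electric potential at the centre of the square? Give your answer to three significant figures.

430 V

The total potential is the scalar sum of each charge's contribution, V = Σ kqᵢ/rᵢ.
The distance from each corner to the centre is a√2/2 = 0.421 m.
V = k[(8.36×10⁻⁹)/(0.421) + (3.56×10⁻⁹)/(0.421) + (2.12×10⁻⁹)/(0.421) + (6.10×10⁻⁹)/(0.421)] = 430 V.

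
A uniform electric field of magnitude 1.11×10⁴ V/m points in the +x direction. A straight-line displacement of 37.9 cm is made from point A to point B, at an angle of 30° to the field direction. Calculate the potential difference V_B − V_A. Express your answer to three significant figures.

Only the component of displacement along E changes the potential: ΔV = −E·d·cosθ.
ΔV = −(1.11×10⁴ V/m)(0.379 m)cos30° = -3640 V.

-3640 V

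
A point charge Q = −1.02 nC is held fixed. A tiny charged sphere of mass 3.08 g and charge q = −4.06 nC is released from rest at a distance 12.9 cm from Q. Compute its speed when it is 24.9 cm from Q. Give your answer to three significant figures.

Only the electrostatic force acts, so mechanical energy is conserved: ½mv² = U₁ − U₂ = kQq(1/r₁ − 1/r₂).
U₁ − U₂ = (8.99×10⁹ N·m²/C²)(-1.02×10⁻⁹ C)(-4.06×10⁻⁹ C)(1/0.129 − 1/0.249) = 1.39×10⁻⁷ J.
v = √(2·1.39×10⁻⁷/3.08×10⁻³) = 9.50×10⁻³ m/s.

9.50×10⁻³ m/s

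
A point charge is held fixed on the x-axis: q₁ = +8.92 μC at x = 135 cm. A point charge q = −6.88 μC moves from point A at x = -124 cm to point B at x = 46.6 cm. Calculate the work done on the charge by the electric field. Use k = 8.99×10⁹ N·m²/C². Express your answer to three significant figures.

The work done by the electric force is W_field = −ΔU = −q(V_B − V_A) = q(V_A − V_B).
At A: distance to the source charge is 2.59 m; V_A = kq₁/r = 3.10×10⁴ V.
At B: distance to the source charge is 0.884 m; V_B = kq₁/r = 9.07×10⁴ V.
ΔV = V_B − V_A = 5.98×10⁴ V.
W_field = −qΔV = −(-6.88×10⁻⁶ C)(5.98×10⁴ V) = 0.411 J.

0.411 J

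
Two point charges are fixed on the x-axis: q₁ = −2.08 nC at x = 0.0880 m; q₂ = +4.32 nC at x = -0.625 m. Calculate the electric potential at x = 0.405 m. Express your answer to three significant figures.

-21.3 V

Electric potential is a scalar, so the contributions from each charge add algebraically: V = Σ kqᵢ/rᵢ.
Distances from the field point to each charge: r₁ = 0.317 m, r₂ = 1.03 m.
V = k[(-2.08×10⁻⁹)/(0.317) + (4.32×10⁻⁹)/(1.03)] = -21.3 V.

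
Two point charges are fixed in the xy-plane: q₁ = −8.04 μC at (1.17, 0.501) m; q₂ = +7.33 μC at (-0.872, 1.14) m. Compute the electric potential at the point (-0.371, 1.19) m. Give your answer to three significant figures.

Electric potential is a scalar, so the contributions from each charge add algebraically: V = Σ kqᵢ/rᵢ.
Distances from the field point to each charge: r₁ = 1.69 m, r₂ = 0.503 m.
V = k[(-8.04×10⁻⁶)/(1.69) + (7.33×10⁻⁶)/(0.503)] = 8.81×10⁴ V.

8.81×10⁴ V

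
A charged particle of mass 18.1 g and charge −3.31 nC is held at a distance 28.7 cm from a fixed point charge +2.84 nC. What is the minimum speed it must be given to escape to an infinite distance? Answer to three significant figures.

5.70×10⁻³ m/s

To just escape, total mechanical energy must reach zero at infinity: ½mv²_min + U = 0, so ½mv²_min = −U = |kQq|/r.
|U| = |kQq|/r = (8.99×10⁹ N·m²/C²)(2.84×10⁻⁹)(3.31×10⁻⁹)/(0.287) = 2.94×10⁻⁷ J.
v_min = √(2|U|/m) = √(2·2.94×10⁻⁷/0.0181) = 5.70×10⁻³ m/s.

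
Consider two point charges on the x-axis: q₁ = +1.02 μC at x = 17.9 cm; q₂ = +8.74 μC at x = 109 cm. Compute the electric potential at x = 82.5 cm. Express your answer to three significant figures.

3.11×10⁵ V

Electric potential is a scalar, so the contributions from each charge add algebraically: V = Σ kqᵢ/rᵢ.
Distances from the field point to each charge: r₁ = 0.646 m, r₂ = 0.265 m.
V = k[(1.02×10⁻⁶)/(0.646) + (8.74×10⁻⁶)/(0.265)] = 3.11×10⁵ V.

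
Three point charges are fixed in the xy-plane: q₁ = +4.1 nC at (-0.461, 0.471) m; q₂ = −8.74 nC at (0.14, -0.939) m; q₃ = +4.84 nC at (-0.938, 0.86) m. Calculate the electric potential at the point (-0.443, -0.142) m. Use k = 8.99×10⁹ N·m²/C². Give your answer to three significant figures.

19.5 V

Electric potential is a scalar, so the contributions from each charge add algebraically: V = Σ kqᵢ/rᵢ.
Distances from the field point to each charge: r₁ = 0.613 m, r₂ = 0.987 m, r₃ = 1.12 m.
V = k[(4.10×10⁻⁹)/(0.613) + (-8.74×10⁻⁹)/(0.987) + (4.84×10⁻⁹)/(1.12)] = 19.5 V.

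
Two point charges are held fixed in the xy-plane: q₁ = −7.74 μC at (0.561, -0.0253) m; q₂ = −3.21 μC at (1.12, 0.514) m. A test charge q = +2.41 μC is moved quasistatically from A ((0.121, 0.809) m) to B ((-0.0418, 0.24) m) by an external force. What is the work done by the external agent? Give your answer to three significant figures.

For quasistatic motion the external work equals the change in potential energy: W_ext = qΔV = q(V_B − V_A).
At A: distances to the source charges are 0.943 m, 1.04 m; V_A = Σ kqᵢ/rᵢ = -1.01×10⁵ V.
At B: distances to the source charges are 0.659 m, 1.19 m; V_B = Σ kqᵢ/rᵢ = -1.30×10⁵ V.
ΔV = V_B − V_A = -2.84×10⁴ V.
W_ext = qΔV = (2.41×10⁻⁶ C)(-2.84×10⁴ V) = -0.0683 J.

-0.0683 J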